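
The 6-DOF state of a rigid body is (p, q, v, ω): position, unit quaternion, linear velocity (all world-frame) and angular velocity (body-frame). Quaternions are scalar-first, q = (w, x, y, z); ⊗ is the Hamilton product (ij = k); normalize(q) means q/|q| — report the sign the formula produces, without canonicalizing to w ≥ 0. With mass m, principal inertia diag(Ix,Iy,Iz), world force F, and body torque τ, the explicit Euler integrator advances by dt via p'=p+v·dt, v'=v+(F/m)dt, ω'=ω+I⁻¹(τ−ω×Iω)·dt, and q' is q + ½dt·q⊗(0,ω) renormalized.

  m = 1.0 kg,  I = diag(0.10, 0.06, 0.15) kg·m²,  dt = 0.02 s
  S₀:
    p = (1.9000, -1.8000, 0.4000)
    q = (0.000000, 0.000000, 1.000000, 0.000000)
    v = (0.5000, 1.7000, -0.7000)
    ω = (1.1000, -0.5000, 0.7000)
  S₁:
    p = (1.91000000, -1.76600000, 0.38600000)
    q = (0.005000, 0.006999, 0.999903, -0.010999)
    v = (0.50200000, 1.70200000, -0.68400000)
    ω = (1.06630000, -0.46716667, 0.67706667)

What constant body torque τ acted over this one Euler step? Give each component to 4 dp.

τ = (-0.2000, 0.0600, -0.1500)

ω₁ − ω₀ = (-0.03370000, 0.03283333, -0.02293333)
precession coupling = (-0.0315, -0.0385, 0.0220)
τ = I·(Δω/dt) + ω₀×(Iω₀) = (-0.2000, 0.0600, -0.1500)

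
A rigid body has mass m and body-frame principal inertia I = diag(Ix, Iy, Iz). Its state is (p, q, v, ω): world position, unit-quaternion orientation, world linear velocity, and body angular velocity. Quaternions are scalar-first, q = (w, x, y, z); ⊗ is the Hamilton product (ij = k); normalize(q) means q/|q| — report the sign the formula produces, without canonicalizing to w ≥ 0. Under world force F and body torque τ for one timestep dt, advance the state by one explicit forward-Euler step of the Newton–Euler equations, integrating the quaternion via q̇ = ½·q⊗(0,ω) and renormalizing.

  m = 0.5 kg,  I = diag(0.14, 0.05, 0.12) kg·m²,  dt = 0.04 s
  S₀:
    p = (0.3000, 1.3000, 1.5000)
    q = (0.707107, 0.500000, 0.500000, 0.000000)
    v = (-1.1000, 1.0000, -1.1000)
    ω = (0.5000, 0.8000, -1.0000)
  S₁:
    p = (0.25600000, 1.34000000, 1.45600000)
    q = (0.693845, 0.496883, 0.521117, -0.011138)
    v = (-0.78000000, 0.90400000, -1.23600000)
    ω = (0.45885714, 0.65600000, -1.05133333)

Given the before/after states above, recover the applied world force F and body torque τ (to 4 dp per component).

F = (4.0000, -1.2000, -1.7000)
τ = (-0.2000, -0.1900, -0.1900)

rate change Δω = (-0.04114286, -0.14400000, -0.05133333)
applied torque τ = (-0.2000, -0.1900, -0.1900)
v₁ − v₀ = (0.32000000, -0.09600000, -0.13600000)
F = m·Δv/dt = (4.0000, -1.2000, -1.7000)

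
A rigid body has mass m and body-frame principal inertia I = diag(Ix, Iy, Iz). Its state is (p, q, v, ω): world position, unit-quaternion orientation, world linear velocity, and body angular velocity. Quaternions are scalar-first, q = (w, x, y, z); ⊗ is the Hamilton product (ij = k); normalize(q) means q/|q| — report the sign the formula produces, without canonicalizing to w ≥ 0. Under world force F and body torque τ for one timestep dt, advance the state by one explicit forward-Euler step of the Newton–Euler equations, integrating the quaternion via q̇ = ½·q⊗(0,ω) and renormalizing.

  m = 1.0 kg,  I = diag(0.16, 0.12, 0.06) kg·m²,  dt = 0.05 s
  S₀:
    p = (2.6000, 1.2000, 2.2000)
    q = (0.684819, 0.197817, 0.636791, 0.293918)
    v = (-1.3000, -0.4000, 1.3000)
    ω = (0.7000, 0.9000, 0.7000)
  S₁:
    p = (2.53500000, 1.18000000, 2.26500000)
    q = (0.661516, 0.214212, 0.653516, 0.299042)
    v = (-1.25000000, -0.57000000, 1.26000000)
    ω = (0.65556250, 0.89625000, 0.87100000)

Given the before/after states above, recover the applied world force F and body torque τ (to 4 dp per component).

rate change Δω = (-0.04443750, -0.00375000, 0.17100000)
gyro term ω₀×Iω₀ = (-0.0378, 0.0490, -0.0252)
τ = I·(Δω/dt) + ω₀×(Iω₀) = (-0.1800, 0.0400, 0.1800)
Δv = v₁−v₀ = (0.05000000, -0.17000000, -0.04000000)
m·(v₁−v₀)/dt = (1.0000, -3.4000, -0.8000)

F = (1.0000, -3.4000, -0.8000)
τ = (-0.1800, 0.0400, 0.1800)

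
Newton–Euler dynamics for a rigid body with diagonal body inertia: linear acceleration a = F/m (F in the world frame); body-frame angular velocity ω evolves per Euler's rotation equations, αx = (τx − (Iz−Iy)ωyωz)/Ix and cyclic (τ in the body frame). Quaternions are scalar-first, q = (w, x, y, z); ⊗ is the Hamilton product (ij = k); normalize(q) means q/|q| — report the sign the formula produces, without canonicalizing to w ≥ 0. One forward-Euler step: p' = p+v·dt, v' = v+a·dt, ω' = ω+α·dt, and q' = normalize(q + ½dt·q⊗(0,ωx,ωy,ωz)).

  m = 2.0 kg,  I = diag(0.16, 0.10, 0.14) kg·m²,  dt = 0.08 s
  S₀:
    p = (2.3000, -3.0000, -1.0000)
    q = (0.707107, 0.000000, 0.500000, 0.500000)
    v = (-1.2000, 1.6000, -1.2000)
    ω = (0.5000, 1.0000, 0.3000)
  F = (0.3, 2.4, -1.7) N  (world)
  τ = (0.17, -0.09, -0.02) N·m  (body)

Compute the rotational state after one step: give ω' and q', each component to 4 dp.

ω' = (0.5790, 0.9256, 0.3057)
q' = (0.6804, 0.0001, 0.5377, 0.4980)

angular accel α = (0.9875, -0.9300, 0.0714)
ω' = ω + α·dt = (0.5790, 0.9256, 0.3057)
q⊗(0,ω) = (-0.6500000, 0.0035535, 0.9571070, -0.0378679)
q' = normalize(q + ½dt·q⊗(0,ω)) = (0.6804, 0.0001, 0.5377, 0.4980)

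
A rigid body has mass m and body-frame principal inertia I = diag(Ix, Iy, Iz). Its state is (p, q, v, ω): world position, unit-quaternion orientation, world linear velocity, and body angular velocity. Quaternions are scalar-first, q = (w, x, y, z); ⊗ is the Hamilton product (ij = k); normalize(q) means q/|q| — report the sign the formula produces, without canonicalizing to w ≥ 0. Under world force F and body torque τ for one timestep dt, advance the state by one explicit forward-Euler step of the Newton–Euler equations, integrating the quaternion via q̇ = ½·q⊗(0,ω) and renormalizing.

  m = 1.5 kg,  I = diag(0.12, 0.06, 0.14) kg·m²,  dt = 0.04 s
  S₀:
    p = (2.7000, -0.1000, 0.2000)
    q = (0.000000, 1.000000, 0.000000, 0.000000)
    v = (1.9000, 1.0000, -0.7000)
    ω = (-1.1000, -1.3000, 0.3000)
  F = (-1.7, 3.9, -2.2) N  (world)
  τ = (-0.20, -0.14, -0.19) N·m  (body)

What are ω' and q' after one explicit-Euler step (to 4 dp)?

ω×(Iω) gyroscopic = (-0.0312, 0.0066, -0.0858)
(τ − ω×Iω)/I = (-1.4067, -2.4433, -0.7443)
ω' = ω + α·dt = (-1.1563, -1.3977, 0.2702)
q⊗(0,ω) = (1.1000000, 0.0000000, -0.3000000, -1.3000000)
updated quaternion q' = (0.0220, 0.9994, -0.0060, -0.0260)

ω' = (-1.1563, -1.3977, 0.2702)
q' = (0.0220, 0.9994, -0.0060, -0.0260)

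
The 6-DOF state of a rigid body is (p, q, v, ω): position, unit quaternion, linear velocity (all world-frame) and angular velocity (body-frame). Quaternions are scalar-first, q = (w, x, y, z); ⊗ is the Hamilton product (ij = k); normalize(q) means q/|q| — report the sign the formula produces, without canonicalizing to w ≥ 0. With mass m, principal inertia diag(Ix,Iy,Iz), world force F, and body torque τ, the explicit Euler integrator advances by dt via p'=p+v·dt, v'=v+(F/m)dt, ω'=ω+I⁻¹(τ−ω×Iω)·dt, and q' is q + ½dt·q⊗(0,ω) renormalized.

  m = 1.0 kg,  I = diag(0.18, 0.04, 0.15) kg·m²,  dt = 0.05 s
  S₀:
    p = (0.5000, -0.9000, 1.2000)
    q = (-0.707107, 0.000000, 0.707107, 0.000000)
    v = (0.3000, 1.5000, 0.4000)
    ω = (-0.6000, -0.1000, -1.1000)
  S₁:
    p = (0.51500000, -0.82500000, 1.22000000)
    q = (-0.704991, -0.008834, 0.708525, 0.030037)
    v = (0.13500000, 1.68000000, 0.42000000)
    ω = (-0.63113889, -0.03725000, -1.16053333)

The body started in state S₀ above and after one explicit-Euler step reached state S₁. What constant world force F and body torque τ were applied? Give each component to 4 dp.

F = (-3.3000, 3.6000, 0.4000)
τ = (-0.1000, 0.0700, -0.1900)

velocity change Δv = (-0.16500000, 0.18000000, 0.02000000)
F = m·Δv/dt = (-3.3000, 3.6000, 0.4000)
ω₁ − ω₀ = (-0.03113889, 0.06275000, -0.06053333)
I·α + gyro = (-0.1000, 0.0700, -0.1900)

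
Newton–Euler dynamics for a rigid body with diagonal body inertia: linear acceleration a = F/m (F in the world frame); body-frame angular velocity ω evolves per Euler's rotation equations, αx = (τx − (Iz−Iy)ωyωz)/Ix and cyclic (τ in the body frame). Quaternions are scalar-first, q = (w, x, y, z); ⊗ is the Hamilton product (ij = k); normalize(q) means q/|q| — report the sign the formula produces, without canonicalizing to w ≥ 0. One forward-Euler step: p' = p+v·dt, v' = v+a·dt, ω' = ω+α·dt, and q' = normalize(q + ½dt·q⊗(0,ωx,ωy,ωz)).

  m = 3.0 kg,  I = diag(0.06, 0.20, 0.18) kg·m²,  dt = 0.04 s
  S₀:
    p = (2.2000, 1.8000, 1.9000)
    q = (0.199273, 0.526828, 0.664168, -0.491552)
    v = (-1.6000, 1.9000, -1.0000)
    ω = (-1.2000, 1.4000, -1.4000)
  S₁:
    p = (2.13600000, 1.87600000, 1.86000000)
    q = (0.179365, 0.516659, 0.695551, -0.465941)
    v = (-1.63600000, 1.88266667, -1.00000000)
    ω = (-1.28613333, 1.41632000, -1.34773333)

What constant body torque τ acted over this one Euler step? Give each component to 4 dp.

τ = (-0.0900, -0.1200, 0.0000)

ω₁ − ω₀ = (-0.08613333, 0.01632000, 0.05226667)
gyro term ω₀×Iω₀ = (0.0392, -0.2016, -0.2352)
I·α + gyro = (-0.0900, -0.1200, 0.0000)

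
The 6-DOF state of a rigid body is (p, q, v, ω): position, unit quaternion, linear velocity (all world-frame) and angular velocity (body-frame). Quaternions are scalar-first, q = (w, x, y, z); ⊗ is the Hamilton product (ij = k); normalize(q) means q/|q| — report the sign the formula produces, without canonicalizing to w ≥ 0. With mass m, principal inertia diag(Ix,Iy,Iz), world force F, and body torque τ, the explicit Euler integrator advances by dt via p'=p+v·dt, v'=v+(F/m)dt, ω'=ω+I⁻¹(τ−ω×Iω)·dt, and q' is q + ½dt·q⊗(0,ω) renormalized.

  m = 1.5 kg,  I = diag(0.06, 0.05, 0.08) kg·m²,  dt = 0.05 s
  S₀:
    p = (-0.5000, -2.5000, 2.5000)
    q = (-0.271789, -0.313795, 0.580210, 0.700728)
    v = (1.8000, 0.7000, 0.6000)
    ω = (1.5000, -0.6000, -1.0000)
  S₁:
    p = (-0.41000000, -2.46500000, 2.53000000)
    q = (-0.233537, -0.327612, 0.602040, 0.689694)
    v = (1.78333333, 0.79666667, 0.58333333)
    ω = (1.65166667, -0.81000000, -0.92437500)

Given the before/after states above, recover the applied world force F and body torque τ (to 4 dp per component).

ω₁ − ω₀ = (0.15166667, -0.21000000, 0.07562500)
τ = I·(Δω/dt) + ω₀×(Iω₀) = (0.2000, -0.1800, 0.1300)
velocity change Δv = (-0.01666667, 0.09666667, -0.01666667)
m·(v₁−v₀)/dt = (-0.5000, 2.9000, -0.5000)

F = (-0.5000, 2.9000, -0.5000)
τ = (0.2000, -0.1800, 0.1300)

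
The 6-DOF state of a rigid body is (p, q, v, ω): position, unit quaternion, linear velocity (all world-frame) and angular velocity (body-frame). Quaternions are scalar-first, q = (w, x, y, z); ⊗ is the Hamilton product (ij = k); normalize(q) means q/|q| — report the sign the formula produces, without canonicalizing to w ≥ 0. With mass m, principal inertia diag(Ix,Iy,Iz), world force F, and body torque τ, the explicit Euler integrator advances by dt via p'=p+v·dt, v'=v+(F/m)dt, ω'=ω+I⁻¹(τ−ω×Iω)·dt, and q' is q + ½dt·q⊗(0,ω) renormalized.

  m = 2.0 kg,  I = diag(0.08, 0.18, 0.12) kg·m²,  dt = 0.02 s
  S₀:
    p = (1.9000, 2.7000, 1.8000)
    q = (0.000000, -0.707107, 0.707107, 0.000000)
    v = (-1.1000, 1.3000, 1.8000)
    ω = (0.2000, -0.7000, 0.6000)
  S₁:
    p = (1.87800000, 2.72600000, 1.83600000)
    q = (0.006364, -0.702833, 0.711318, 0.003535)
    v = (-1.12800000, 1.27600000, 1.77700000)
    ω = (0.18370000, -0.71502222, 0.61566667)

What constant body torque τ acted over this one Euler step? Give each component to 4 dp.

Δω = ω₁−ω₀ = (-0.01630000, -0.01502222, 0.01566667)
applied torque τ = (-0.0400, -0.1400, 0.0800)

τ = (-0.0400, -0.1400, 0.0800)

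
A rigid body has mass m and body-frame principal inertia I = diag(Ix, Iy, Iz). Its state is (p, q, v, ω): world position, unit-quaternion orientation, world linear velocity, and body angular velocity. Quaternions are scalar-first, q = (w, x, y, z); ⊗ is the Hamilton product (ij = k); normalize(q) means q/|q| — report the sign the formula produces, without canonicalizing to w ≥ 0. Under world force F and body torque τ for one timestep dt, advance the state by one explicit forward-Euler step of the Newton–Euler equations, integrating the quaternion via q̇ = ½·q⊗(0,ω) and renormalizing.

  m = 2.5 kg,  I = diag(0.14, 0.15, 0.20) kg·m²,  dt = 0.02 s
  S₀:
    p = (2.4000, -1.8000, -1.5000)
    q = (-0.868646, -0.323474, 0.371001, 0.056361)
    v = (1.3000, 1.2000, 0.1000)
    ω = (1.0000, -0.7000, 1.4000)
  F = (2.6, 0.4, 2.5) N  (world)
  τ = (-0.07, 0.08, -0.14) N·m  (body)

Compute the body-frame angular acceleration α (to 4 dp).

α = (-0.1500, 1.0933, -0.6650)

gyro term ω×Iω = (-0.0490, -0.0840, -0.0070)
angular accel α = (-0.1500, 1.0933, -0.6650)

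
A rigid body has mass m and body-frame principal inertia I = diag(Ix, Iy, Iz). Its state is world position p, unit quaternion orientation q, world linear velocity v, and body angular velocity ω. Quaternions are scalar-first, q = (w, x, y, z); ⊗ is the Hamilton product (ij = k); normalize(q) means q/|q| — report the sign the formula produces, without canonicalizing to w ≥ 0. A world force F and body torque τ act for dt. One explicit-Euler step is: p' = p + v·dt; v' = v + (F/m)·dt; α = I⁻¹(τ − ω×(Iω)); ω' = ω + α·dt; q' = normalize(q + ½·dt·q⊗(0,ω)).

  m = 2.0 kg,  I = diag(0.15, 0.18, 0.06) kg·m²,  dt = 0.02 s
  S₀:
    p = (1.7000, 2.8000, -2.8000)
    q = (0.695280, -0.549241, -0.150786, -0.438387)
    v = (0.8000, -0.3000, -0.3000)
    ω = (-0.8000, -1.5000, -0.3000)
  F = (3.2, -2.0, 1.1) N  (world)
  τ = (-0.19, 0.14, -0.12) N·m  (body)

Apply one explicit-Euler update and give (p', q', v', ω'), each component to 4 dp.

p' = (1.7160, 2.7940, -2.8060)
q' = (0.6872, -0.5608, -0.1593, -0.4334)
v' = (0.8320, -0.3200, -0.2890)
ω' = (-0.8181, -1.4868, -0.3520)

gyro term ω×Iω = (-0.0540, 0.0216, 0.0360)
(τ − ω×Iω)/I = (-0.9067, 0.6578, -2.6000)
ω + α·dt = (-0.8181, -1.4868, -0.3520)
Hamilton product q⊗(0,ω) = (-0.7970879, -1.1685687, -0.8569827, 0.4946487)
q + ½dt·q⊗(0,ω), renormalized = (0.6872, -0.5608, -0.1593, -0.4334)
p + v·dt = (1.7160, 2.7940, -2.8060)
v' = v + a·dt = (0.8320, -0.3200, -0.2890)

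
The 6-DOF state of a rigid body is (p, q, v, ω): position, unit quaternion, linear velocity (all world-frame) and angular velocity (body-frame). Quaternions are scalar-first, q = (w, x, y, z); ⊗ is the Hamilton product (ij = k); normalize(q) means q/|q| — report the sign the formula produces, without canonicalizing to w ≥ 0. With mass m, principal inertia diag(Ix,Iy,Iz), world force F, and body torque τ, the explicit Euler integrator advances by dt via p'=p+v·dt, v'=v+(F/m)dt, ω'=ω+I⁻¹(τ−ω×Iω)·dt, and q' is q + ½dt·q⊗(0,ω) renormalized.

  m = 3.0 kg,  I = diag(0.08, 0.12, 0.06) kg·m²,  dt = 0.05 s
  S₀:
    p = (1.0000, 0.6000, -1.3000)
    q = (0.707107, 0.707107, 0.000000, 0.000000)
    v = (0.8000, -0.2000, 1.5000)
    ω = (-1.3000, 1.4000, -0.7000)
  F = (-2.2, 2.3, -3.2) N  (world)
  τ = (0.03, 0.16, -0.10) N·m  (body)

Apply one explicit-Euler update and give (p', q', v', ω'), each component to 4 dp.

p' = (1.0400, 0.5900, -1.2250)
q' = (0.7291, 0.6832, 0.0371, 0.0124)
v' = (0.7633, -0.1617, 1.4467)
ω' = (-1.3180, 1.4591, -0.7227)

p + v·dt = (1.0400, 0.5900, -1.2250)
new velocity v' = (0.7633, -0.1617, 1.4467)
gyro term ω×Iω = (0.0588, 0.0182, -0.0728)
α = I⁻¹(τ − ω×Iω) = (-0.3600, 1.1817, -0.4533)
new body rate ω' = (-1.3180, 1.4591, -0.7227)
2q̇ = q⊗(0,ω) = (0.9192391, -0.9192391, 1.4849247, 0.4949749)
updated quaternion q' = (0.7291, 0.6832, 0.0371, 0.0124)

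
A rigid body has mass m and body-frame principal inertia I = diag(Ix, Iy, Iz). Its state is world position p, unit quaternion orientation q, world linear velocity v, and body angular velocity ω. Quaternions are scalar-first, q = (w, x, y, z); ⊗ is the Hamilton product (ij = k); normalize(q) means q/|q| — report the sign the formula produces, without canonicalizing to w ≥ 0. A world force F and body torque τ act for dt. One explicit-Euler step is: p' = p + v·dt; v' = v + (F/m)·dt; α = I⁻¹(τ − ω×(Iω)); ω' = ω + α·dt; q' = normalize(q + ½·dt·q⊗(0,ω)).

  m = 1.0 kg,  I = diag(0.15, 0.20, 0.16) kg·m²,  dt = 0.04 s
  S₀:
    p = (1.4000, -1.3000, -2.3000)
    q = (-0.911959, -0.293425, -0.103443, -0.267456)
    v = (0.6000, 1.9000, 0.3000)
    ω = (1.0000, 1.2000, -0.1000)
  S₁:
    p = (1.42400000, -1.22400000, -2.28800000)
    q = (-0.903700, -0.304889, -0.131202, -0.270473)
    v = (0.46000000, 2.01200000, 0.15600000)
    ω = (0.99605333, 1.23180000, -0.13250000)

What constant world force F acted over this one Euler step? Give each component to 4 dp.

F = (-3.5000, 2.8000, -3.6000)

v₁ − v₀ = (-0.14000000, 0.11200000, -0.14400000)
applied force F = (-3.5000, 2.8000, -3.6000)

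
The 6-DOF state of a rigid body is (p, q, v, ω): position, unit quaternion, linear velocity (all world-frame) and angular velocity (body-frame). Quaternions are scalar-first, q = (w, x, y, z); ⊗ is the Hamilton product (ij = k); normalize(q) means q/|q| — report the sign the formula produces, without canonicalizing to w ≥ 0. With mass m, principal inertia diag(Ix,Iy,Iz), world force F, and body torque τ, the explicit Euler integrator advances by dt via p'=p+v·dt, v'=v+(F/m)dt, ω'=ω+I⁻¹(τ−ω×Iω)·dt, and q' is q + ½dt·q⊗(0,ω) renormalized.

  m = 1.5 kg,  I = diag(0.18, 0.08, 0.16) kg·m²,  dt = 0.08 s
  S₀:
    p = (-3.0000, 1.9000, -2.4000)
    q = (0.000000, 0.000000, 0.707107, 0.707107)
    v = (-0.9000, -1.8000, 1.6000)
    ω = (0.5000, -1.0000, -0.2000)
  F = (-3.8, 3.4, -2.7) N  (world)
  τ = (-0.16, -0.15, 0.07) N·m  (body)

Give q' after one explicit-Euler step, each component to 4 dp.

q' = (0.0339, 0.0226, 0.7205, 0.6923)

2q̇ = q⊗(0,ω) = (0.8485284, 0.5656856, 0.3535535, -0.3535535)
q + ½dt·q⊗(0,ω), renormalized = (0.0339, 0.0226, 0.7205, 0.6923)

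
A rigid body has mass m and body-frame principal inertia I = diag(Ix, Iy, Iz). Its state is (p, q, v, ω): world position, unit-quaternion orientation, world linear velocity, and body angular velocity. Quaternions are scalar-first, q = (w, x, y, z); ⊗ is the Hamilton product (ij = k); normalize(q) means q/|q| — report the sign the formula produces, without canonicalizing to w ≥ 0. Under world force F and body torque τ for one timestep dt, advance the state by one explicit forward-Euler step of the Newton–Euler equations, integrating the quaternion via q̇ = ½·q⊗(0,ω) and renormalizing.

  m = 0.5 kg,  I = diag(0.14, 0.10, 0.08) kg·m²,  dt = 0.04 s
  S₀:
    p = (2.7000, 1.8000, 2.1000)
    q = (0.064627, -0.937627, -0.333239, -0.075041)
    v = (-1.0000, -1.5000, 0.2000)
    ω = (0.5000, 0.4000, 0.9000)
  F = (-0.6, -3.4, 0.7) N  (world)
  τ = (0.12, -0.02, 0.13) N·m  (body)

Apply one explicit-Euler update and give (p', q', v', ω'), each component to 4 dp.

p' = p + v·dt = (2.6600, 1.7400, 2.1080)
v' = v + a·dt = (-1.0480, -1.7720, 0.2560)
ω×(Iω) gyroscopic = (-0.0072, 0.0270, -0.0080)
angular accel α = (0.9086, -0.4700, 1.7250)
new body rate ω' = (0.5363, 0.3812, 0.9690)
q⊗(0,ω) = (0.6696460, -0.2375852, 0.8321946, -0.1502670)
q + ½dt·q⊗(0,ω), renormalized = (0.0780, -0.9421, -0.3165, -0.0780)

p' = (2.6600, 1.7400, 2.1080)
q' = (0.0780, -0.9421, -0.3165, -0.0780)
v' = (-1.0480, -1.7720, 0.2560)
ω' = (0.5363, 0.3812, 0.9690)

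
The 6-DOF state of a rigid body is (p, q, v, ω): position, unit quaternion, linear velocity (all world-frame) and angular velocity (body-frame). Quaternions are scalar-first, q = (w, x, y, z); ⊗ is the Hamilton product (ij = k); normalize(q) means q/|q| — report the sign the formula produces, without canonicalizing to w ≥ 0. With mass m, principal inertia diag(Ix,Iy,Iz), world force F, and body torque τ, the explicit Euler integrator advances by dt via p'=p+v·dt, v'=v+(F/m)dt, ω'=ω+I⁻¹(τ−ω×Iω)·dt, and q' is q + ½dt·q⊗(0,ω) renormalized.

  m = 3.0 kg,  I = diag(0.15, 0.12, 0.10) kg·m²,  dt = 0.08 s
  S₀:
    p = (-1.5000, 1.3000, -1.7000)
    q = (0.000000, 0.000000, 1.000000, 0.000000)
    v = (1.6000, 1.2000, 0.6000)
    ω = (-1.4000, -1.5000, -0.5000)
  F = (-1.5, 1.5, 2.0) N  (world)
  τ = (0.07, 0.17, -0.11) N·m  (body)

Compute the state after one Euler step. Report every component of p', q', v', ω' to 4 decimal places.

p' = (-1.3720, 1.3960, -1.6520)
q' = (0.0598, -0.0199, 0.9965, 0.0558)
v' = (1.5600, 1.2400, 0.6533)
ω' = (-1.3547, -1.4100, -0.5376)

angular accel α = (0.5667, 1.1250, -0.4700)
ω + α·dt = (-1.3547, -1.4100, -0.5376)
2q̇ = q⊗(0,ω) = (1.5000000, -0.5000000, 0.0000000, 1.4000000)
q' = normalize(q + ½dt·q⊗(0,ω)) = (0.0598, -0.0199, 0.9965, 0.0558)
p + v·dt = (-1.3720, 1.3960, -1.6520)
v + (F/m)dt = (1.5600, 1.2400, 0.6533)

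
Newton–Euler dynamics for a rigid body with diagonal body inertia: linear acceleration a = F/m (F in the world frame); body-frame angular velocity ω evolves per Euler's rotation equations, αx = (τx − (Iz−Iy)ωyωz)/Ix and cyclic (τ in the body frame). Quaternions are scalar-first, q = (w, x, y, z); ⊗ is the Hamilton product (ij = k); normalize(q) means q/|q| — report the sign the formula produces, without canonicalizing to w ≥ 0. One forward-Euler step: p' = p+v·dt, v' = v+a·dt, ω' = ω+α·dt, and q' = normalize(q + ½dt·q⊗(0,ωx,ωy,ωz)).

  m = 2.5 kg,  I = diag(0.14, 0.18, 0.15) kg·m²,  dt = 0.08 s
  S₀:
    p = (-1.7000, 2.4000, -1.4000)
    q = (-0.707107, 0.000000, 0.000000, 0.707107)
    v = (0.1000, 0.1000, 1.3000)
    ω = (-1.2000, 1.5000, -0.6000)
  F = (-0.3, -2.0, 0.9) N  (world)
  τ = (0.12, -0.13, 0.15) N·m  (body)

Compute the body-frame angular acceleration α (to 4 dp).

ω×(Iω) gyroscopic = (0.0270, -0.0072, -0.0720)
α = I⁻¹(τ − ω×Iω) = (0.6643, -0.6822, 1.4800)

α = (0.6643, -0.6822, 1.4800)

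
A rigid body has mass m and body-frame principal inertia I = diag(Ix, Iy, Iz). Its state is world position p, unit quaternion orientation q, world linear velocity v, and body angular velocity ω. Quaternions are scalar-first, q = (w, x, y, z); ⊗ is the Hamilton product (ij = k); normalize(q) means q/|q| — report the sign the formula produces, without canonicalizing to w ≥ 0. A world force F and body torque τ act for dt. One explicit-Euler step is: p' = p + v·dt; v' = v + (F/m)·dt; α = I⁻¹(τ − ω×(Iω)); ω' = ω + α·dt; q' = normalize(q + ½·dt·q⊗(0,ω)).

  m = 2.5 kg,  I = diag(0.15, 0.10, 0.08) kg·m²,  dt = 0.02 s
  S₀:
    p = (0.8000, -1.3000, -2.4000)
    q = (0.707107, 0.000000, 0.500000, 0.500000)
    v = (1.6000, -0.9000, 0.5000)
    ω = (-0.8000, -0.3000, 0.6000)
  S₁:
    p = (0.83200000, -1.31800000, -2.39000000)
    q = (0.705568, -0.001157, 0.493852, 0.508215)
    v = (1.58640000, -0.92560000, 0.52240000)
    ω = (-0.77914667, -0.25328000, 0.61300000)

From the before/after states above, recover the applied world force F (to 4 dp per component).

F = (-1.7000, -3.2000, 2.8000)

velocity change Δv = (-0.01360000, -0.02560000, 0.02240000)
F = m·Δv/dt = (-1.7000, -3.2000, 2.8000)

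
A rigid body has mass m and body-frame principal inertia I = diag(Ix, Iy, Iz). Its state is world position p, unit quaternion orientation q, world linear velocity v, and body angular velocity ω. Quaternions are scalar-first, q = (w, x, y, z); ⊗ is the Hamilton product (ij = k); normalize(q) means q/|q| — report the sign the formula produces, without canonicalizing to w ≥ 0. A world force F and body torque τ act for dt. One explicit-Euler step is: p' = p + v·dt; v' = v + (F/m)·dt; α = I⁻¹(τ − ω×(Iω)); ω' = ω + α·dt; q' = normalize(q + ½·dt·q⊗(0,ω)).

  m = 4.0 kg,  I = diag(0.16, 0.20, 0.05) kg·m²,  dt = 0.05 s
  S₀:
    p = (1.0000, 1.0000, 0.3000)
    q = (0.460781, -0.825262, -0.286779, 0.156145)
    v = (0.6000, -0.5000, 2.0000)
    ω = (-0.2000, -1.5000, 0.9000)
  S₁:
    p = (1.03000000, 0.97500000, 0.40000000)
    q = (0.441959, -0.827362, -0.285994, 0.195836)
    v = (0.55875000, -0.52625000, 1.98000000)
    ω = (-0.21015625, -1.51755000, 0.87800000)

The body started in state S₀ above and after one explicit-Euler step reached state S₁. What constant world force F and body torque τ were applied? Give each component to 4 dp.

Δω = ω₁−ω₀ = (-0.01015625, -0.01755000, -0.02200000)
precession coupling = (0.2025, -0.0198, 0.0120)
τ = I·(Δω/dt) + ω₀×(Iω₀) = (0.1700, -0.0900, -0.0100)
velocity change Δv = (-0.04125000, -0.02625000, -0.02000000)
F = m·Δv/dt = (-3.3000, -2.1000, -1.6000)

F = (-3.3000, -2.1000, -1.6000)
τ = (0.1700, -0.0900, -0.0100)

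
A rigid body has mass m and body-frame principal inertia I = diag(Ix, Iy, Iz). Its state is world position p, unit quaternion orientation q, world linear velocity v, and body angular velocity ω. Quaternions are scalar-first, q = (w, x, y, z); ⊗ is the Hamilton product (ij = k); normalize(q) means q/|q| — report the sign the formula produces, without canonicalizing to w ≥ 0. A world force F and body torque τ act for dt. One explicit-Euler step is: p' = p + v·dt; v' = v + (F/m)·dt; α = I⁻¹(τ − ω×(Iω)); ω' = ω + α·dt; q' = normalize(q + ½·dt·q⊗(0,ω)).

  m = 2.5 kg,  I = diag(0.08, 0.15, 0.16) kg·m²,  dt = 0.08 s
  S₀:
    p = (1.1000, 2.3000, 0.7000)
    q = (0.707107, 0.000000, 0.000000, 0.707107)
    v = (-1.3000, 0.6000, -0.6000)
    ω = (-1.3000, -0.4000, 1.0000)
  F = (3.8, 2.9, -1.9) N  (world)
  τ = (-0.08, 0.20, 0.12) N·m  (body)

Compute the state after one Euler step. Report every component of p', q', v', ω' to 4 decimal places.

p' = (0.9960, 2.3480, 0.6520)
q' = (0.6773, -0.0254, -0.0480, 0.7337)
v' = (-1.1784, 0.6928, -0.6608)
ω' = (-1.3760, -0.3488, 1.0418)

linear accel F/m = (1.5200, 1.1600, -0.7600)
new position p' = (0.9960, 2.3480, 0.6520)
new velocity v' = (-1.1784, 0.6928, -0.6608)
α = I⁻¹(τ − ω×Iω) = (-0.9500, 0.6400, 0.5225)
new body rate ω' = (-1.3760, -0.3488, 1.0418)
Hamilton product q⊗(0,ω) = (-0.7071070, -0.6363963, -1.2020819, 0.7071070)
q' = normalize(q + ½dt·q⊗(0,ω)) = (0.6773, -0.0254, -0.0480, 0.7337)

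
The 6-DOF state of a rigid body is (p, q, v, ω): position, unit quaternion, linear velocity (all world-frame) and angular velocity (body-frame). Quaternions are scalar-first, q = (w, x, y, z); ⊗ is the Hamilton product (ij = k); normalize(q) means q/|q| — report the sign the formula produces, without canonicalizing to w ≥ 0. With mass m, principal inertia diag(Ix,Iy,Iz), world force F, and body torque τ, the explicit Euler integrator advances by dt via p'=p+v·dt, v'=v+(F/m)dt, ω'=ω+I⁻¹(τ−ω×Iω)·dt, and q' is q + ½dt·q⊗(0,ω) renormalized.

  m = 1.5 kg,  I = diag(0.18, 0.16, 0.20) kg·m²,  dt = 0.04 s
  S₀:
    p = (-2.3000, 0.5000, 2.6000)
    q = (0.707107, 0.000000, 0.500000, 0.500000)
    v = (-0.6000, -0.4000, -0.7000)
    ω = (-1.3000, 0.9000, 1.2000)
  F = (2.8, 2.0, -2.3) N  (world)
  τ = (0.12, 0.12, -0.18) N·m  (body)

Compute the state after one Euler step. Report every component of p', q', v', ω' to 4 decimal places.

ω×(Iω) gyroscopic = (0.0432, 0.0312, 0.0234)
(τ − ω×Iω)/I = (0.4267, 0.5550, -1.0170)
ω + α·dt = (-1.2829, 0.9222, 1.1593)
Hamilton product q⊗(0,ω) = (-1.0500000, -0.7692391, -0.0136037, 1.4985284)
updated quaternion q' = (0.6856, -0.0154, 0.4993, 0.5296)
p + v·dt = (-2.3240, 0.4840, 2.5720)
v' = v + a·dt = (-0.5253, -0.3467, -0.7613)

p' = (-2.3240, 0.4840, 2.5720)
q' = (0.6856, -0.0154, 0.4993, 0.5296)
v' = (-0.5253, -0.3467, -0.7613)
ω' = (-1.2829, 0.9222, 1.1593)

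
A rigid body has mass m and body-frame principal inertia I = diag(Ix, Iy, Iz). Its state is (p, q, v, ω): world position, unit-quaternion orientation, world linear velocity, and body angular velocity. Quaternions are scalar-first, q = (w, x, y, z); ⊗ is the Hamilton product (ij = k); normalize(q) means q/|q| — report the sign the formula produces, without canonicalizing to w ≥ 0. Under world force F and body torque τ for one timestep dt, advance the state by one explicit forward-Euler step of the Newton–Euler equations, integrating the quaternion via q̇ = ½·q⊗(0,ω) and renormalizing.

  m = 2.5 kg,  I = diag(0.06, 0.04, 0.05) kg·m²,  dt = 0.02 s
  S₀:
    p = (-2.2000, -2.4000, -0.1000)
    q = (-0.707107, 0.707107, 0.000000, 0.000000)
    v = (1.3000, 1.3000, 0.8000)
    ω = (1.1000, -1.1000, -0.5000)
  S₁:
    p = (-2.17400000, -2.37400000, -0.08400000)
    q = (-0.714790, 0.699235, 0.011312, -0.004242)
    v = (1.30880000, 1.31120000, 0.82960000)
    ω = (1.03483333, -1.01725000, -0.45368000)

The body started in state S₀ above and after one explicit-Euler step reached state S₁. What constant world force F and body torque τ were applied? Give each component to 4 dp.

F = (1.1000, 1.4000, 3.7000)
τ = (-0.1900, 0.1600, 0.1400)

Δv = v₁−v₀ = (0.00880000, 0.01120000, 0.02960000)
m·(v₁−v₀)/dt = (1.1000, 1.4000, 3.7000)
rate change Δω = (-0.06516667, 0.08275000, 0.04632000)
precession coupling = (0.0055, -0.0055, 0.0242)
I·α + gyro = (-0.1900, 0.1600, 0.1400)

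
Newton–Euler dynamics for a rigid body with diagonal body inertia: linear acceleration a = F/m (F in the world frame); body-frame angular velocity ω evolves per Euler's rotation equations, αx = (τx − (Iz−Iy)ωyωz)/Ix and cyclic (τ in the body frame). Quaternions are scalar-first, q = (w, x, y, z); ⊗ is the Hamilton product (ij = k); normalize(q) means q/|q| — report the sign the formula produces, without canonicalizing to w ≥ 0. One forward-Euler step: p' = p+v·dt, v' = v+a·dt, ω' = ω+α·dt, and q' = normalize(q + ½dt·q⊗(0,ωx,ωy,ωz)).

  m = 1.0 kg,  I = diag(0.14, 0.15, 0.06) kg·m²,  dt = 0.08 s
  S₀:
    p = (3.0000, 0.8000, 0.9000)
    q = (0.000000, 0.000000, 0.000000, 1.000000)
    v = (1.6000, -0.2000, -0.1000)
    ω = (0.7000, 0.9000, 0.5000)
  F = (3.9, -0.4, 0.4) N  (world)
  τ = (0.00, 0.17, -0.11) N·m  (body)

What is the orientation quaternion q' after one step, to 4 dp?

q' = (-0.0200, -0.0360, 0.0280, 0.9988)

Hamilton product q⊗(0,ω) = (-0.5000000, -0.9000000, 0.7000000, 0.0000000)
updated quaternion q' = (-0.0200, -0.0360, 0.0280, 0.9988)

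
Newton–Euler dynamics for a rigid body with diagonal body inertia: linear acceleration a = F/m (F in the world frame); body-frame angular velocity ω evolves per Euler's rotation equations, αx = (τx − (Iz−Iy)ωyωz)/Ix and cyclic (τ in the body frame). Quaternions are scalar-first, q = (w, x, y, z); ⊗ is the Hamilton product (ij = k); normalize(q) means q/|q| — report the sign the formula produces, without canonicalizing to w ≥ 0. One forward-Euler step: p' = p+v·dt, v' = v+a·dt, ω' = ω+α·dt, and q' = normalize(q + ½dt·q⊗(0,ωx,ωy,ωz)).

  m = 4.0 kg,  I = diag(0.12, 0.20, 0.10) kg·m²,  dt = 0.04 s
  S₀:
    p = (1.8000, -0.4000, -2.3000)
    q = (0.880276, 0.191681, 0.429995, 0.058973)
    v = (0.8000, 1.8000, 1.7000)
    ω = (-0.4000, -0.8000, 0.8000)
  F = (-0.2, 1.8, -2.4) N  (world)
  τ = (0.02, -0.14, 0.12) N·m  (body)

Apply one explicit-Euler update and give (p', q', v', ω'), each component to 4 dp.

α = I⁻¹(τ − ω×Iω) = (-0.3667, -0.6680, 0.9440)
ω' = ω + α·dt = (-0.4147, -0.8267, 0.8378)
2q̇ = q⊗(0,ω) = (0.3734900, 0.0390640, -0.8811548, 0.7228740)
q + ½dt·q⊗(0,ω), renormalized = (0.8875, 0.1924, 0.4123, 0.0734)
a = F/m = (-0.0500, 0.4500, -0.6000)
new position p' = (1.8320, -0.3280, -2.2320)
v + (F/m)dt = (0.7980, 1.8180, 1.6760)

p' = (1.8320, -0.3280, -2.2320)
q' = (0.8875, 0.1924, 0.4123, 0.0734)
v' = (0.7980, 1.8180, 1.6760)
ω' = (-0.4147, -0.8267, 0.8378)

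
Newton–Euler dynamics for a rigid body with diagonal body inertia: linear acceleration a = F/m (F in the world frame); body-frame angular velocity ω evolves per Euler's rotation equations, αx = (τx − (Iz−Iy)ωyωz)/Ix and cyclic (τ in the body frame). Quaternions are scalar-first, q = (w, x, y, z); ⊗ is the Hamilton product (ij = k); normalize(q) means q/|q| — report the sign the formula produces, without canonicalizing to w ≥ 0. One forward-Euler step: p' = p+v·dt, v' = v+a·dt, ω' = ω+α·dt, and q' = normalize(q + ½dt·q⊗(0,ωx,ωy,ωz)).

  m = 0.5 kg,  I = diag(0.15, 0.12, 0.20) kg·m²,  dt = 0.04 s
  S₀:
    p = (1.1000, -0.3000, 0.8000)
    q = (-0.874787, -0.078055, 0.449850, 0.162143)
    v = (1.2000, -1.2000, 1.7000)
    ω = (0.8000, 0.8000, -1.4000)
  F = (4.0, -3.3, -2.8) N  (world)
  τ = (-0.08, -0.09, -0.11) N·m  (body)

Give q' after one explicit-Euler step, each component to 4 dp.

2q̇ = q⊗(0,ω) = (-0.0704358, -1.4593340, -0.6793922, 0.8023778)
q' = normalize(q + ½dt·q⊗(0,ω)) = (-0.8756, -0.1072, 0.4360, 0.1781)

q' = (-0.8756, -0.1072, 0.4360, 0.1781)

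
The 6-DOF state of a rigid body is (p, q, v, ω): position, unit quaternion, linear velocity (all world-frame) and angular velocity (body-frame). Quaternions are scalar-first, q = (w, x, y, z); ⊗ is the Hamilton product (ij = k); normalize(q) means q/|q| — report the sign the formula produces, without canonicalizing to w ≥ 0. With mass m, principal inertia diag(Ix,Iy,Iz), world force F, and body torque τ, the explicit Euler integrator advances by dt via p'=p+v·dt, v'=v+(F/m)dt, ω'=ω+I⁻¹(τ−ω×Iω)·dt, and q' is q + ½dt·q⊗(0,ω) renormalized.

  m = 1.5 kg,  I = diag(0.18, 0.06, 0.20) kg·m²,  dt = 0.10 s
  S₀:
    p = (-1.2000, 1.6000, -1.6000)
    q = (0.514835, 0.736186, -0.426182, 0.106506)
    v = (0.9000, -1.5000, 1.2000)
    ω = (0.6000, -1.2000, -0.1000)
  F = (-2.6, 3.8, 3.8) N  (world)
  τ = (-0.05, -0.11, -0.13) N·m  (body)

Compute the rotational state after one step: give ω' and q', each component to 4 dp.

ω' = (0.5629, -1.3853, -0.2082)
q' = (0.4667, 0.7584, -0.4492, 0.0724)

gyro term ω×Iω = (0.0168, 0.0012, 0.0864)
(τ − ω×Iω)/I = (-0.3711, -1.8533, -1.0820)
ω' = ω + α·dt = (0.5629, -1.3853, -0.2082)
Hamilton product q⊗(0,ω) = (-0.9424794, 0.4793264, -0.4802798, -0.6791975)
updated quaternion q' = (0.4667, 0.7584, -0.4492, 0.0724)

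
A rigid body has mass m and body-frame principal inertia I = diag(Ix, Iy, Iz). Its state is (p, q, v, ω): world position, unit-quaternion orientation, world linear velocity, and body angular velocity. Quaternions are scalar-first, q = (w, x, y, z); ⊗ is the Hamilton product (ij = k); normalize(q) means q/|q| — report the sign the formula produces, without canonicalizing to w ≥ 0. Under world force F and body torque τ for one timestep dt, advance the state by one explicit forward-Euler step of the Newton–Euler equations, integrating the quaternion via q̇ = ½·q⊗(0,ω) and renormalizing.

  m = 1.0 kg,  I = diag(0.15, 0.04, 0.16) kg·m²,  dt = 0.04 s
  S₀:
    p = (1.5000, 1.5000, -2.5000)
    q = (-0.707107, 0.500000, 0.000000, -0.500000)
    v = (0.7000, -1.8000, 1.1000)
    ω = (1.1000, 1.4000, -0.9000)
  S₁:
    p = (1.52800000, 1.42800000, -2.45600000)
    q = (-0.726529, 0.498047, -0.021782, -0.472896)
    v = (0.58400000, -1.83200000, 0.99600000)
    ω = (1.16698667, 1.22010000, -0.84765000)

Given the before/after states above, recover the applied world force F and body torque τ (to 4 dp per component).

F = (-2.9000, -0.8000, -2.6000)
τ = (0.1000, -0.1700, 0.0400)

Δv = v₁−v₀ = (-0.11600000, -0.03200000, -0.10400000)
F = m·Δv/dt = (-2.9000, -0.8000, -2.6000)
Δω = ω₁−ω₀ = (0.06698667, -0.17990000, 0.05235000)
applied torque τ = (0.1000, -0.1700, 0.0400)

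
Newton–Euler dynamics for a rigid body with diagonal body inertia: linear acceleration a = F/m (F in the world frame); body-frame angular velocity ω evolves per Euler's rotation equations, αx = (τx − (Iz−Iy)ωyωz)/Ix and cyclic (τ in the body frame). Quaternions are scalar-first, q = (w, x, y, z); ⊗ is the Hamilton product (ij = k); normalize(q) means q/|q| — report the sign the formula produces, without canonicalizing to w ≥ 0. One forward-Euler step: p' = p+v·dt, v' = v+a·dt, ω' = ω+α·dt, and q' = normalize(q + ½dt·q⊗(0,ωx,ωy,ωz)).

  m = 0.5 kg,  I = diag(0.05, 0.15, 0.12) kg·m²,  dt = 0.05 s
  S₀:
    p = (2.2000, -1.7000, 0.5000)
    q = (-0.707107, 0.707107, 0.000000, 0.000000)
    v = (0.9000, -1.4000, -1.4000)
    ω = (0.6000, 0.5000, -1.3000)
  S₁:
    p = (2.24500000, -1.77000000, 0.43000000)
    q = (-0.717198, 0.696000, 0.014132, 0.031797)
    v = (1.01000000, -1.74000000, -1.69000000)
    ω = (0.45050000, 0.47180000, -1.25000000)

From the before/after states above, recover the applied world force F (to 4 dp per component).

Δv = v₁−v₀ = (0.11000000, -0.34000000, -0.29000000)
applied force F = (1.1000, -3.4000, -2.9000)

F = (1.1000, -3.4000, -2.9000)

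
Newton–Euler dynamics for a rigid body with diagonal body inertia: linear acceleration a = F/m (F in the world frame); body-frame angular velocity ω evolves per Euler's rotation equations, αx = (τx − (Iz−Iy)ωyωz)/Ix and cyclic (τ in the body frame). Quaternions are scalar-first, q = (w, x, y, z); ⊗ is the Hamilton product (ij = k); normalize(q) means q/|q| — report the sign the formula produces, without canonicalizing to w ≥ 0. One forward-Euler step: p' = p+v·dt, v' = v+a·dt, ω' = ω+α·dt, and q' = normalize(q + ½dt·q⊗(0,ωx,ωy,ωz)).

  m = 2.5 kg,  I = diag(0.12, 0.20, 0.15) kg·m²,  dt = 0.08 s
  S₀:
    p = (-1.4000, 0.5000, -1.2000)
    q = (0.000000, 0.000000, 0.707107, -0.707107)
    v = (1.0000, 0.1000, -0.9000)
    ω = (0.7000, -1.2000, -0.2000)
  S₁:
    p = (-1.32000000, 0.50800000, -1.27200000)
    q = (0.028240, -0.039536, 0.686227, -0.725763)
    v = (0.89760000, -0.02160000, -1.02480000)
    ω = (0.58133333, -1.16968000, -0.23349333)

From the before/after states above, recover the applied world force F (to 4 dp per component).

F = (-3.2000, -3.8000, -3.9000)

Δv = v₁−v₀ = (-0.10240000, -0.12160000, -0.12480000)
F = m·Δv/dt = (-3.2000, -3.8000, -3.9000)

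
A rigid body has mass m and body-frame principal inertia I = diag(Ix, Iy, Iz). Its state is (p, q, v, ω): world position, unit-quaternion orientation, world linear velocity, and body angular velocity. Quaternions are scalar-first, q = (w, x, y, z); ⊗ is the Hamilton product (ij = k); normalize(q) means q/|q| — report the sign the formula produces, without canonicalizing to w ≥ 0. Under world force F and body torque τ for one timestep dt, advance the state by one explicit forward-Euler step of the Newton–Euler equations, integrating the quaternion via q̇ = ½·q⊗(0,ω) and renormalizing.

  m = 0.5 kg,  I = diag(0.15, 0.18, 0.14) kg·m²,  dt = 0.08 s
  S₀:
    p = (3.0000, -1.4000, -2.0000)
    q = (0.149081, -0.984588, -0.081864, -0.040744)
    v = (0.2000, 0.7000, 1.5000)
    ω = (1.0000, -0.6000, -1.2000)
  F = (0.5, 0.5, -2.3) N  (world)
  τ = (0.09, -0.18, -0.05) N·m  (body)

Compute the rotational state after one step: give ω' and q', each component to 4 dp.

ω' = (1.0634, -0.6747, -1.2183)
q' = (0.1841, -0.9735, -0.1340, -0.0209)

precession coupling ω×(Iω) = (-0.0288, -0.0120, -0.0180)
(τ − ω×Iω)/I = (0.7920, -0.9333, -0.2286)
new body rate ω' = (1.0634, -0.6747, -1.2183)
Hamilton product q⊗(0,ω) = (0.8865768, 0.2228714, -1.3116982, 0.4937196)
q' = normalize(q + ½dt·q⊗(0,ω)) = (0.1841, -0.9735, -0.1340, -0.0209)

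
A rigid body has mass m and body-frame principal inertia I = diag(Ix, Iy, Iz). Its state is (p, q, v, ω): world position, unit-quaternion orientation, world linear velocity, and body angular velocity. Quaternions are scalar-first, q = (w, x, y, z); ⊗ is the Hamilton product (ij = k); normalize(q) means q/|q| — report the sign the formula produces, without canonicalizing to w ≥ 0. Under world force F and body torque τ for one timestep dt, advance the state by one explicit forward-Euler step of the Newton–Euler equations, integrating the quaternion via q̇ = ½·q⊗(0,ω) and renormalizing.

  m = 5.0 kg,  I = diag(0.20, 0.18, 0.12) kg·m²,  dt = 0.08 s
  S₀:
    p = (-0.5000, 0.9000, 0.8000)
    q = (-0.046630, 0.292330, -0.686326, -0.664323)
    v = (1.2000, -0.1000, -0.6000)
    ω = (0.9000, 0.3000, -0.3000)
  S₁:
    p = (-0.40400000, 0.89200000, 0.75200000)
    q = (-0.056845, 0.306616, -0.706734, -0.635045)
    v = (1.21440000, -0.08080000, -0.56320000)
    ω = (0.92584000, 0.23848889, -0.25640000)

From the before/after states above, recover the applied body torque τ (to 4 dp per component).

τ = (0.0700, -0.1600, 0.0600)

Δω = ω₁−ω₀ = (0.02584000, -0.06151111, 0.04360000)
precession coupling = (0.0054, -0.0216, -0.0054)
τ = I·(Δω/dt) + ω₀×(Iω₀) = (0.0700, -0.1600, 0.0600)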